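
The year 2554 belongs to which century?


Century = (year - 1) // 100 + 1
= (2554 - 1) // 100 + 1
= 2553 // 100 + 1
= 25 + 1

26th century


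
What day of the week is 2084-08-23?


Date: August 23, 2084
Anchor: Jan 1, 2084. With p = 2084 - 1 = 2083: (p + p//4 - p//100 + p//400) mod 7 = (2083 + 520 - 20 + 5) mod 7 = 2588 mod 7 = 5 -> Saturday (Mon=0 ... Sun=6)
Days before August (Jan-Jul): 213; offset = 213 + 23 - 1 = 235
Weekday index = (5 + 235) mod 7 = 2

Day of the week: Wednesday


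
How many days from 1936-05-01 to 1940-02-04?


From 1936-05-01 to 1940-02-04
1936-05-01: days before May = 31 + 29 + 31 + 30 = 121 (1936 is a leap year); day of year = 121 + 1 = 122
1940-02-04: days before February = 31; day of year = 31 + 4 = 35
Rest of 1936: 366 - 122 = 244
Full years 1937 (365), 1938 (365), 1939 (365): 1095
Total = 244 + 1095 + 35 = 1374

1374 days


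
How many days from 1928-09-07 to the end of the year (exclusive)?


Day of year: 251 of 366
Remaining = 366 - 251

115 days


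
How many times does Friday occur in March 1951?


March 1951 has 31 days
Anchor: Jan 1, 1951. With p = 1951 - 1 = 1950: (p + p//4 - p//100 + p//400) mod 7 = (1950 + 487 - 19 + 4) mod 7 = 2422 mod 7 = 0 -> Monday (Mon=0 ... Sun=6)
Days before March (Jan-Feb): 59; March 1 index = (0 + 59) mod 7 = 3 -> Thursday
First Friday is March 2
Fridays: 2, 9, 16, 23, 30

5 Fridays


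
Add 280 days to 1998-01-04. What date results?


Start: 1998-01-04, add 280 days
January 1998 has 31 days: 31 - 4 = 27 days to January 31 -> 253 left
February 1998 has 28 days -> 225 left
March 1998 has 31 days -> 194 left
April 1998 has 30 days -> 164 left
May 1998 has 31 days -> 133 left
June 1998 has 30 days -> 103 left
July 1998 has 31 days -> 72 left
August 1998 has 31 days -> 41 left
September 1998 has 30 days -> 11 left
October 1998: 11 <= 31 -> lands on October 11

Result: 1998-10-11


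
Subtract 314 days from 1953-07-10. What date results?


Start: 1953-07-10, subtract 314 days
Back 10 days from July 10 reaches June 30, 1953 -> 304 left
June 1953 has 30 days -> back to May 31, 1953 -> 274 left
May 1953 has 31 days -> back to April 30, 1953 -> 243 left
April 1953 has 30 days -> back to March 31, 1953 -> 213 left
March 1953 has 31 days -> back to February 28, 1953 -> 182 left
February 1953 has 28 days -> back to January 31, 1953 -> 154 left
January 1953 has 31 days -> back to December 31, 1952 -> 123 left
December 1952 has 31 days -> back to November 30, 1952 -> 92 left
November 1952 has 30 days -> back to October 31, 1952 -> 62 left
October 1952 has 31 days -> back to September 30, 1952 -> 31 left
September 1952 has 30 days -> back to August 31, 1952 -> 1 left
August 1952: 31 - 1 = 30 -> lands on August 30

Result: 1952-08-30


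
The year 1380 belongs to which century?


Century = (year - 1) // 100 + 1
= (1380 - 1) // 100 + 1
= 1379 // 100 + 1
= 13 + 1

14th century


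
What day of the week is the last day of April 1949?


April 1949 has 30 days
Anchor: Jan 1, 1949. With p = 1949 - 1 = 1948: (p + p//4 - p//100 + p//400) mod 7 = (1948 + 487 - 19 + 4) mod 7 = 2420 mod 7 = 5 -> Saturday (Mon=0 ... Sun=6)
Days before April (Jan-Mar): 90; April 1 index = (5 + 90) mod 7 = 4 -> Friday
Last day offset: 30 - 1 = 29 days
Weekday index = (4 + 29) mod 7 = 5

Saturday, April 30


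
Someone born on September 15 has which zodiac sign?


Date: September 15
Conventional tropical zodiac dates: Virgo from August 23 onward; Libra starts September 23
September 15 falls within the Virgo range

Virgo


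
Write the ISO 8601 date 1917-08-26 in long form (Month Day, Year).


ISO 1917-08-26 parses as year=1917, month=08, day=26
Month 8 -> August

August 26, 1917


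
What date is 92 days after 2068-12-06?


Start: 2068-12-06, add 92 days
December 2068 has 31 days: 31 - 6 = 25 days to December 31 -> 67 left
January 2069 has 31 days -> 36 left
February 2069 has 28 days -> 8 left
March 2069: 8 <= 31 -> lands on March 8

Result: 2069-03-08


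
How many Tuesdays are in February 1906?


February 1906 has 28 days
Anchor: Jan 1, 1906. With p = 1906 - 1 = 1905: (p + p//4 - p//100 + p//400) mod 7 = (1905 + 476 - 19 + 4) mod 7 = 2366 mod 7 = 0 -> Monday (Mon=0 ... Sun=6)
Days before February (Jan): 31; February 1 index = (0 + 31) mod 7 = 3 -> Thursday
First Tuesday is February 6
Tuesdays: 6, 13, 20, 27

4 Tuesdays


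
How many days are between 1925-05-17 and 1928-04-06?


From 1925-05-17 to 1928-04-06
1925-05-17: days before May = 31 + 28 + 31 + 30 = 120 (1925 is not a leap year); day of year = 120 + 17 = 137
1928-04-06: days before April = 31 + 29 + 31 = 91 (1928 is a leap year); day of year = 91 + 6 = 97
Rest of 1925: 365 - 137 = 228
Full years 1926 (365), 1927 (365): 730
Total = 228 + 730 + 97 = 1055

1055 days


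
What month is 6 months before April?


April is month 4
4 - 6 = -2; wrap: -2 + 12 = 10

October


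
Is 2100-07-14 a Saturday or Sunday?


Anchor: Jan 1, 2100. With p = 2100 - 1 = 2099: (p + p//4 - p//100 + p//400) mod 7 = (2099 + 524 - 20 + 5) mod 7 = 2608 mod 7 = 4 -> Friday (Mon=0 ... Sun=6)
Day of year: 195; offset = 194
Weekday index = (4 + 194) mod 7 = 2 -> Wednesday
Weekend days: Saturday, Sunday

No


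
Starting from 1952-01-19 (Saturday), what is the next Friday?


Current: Saturday
Target: Friday
Days ahead: 6

Next Friday: 1952-01-25


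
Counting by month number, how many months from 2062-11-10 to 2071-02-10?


From November 2062 to February 2071
9 years * 12 = 108 months, minus 9 months = 99

99 months


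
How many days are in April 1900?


April 1900

30 days


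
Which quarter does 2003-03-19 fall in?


Month: March (month 3)
Q1: Jan-Mar, Q2: Apr-Jun, Q3: Jul-Sep, Q4: Oct-Dec

Q1


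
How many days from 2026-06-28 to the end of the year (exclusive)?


Day of year: 179 of 365
Remaining = 365 - 179

186 days


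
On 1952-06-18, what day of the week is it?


Date: June 18, 1952
Anchor: Jan 1, 1952. With p = 1952 - 1 = 1951: (p + p//4 - p//100 + p//400) mod 7 = (1951 + 487 - 19 + 4) mod 7 = 2423 mod 7 = 1 -> Tuesday (Mon=0 ... Sun=6)
Days before June (Jan-May): 152; offset = 152 + 18 - 1 = 169
Weekday index = (1 + 169) mod 7 = 2

Day of the week: Wednesday


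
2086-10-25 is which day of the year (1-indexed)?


Date: October 25, 2086
Days in months 1 through 9: 273
Plus 25 days in October

Day of year: 298


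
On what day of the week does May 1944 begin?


Target: May 1, 1944
Anchor: Jan 1, 1944. With p = 1944 - 1 = 1943: (p + p//4 - p//100 + p//400) mod 7 = (1943 + 485 - 19 + 4) mod 7 = 2413 mod 7 = 5 -> Saturday (Mon=0 ... Sun=6)
Days before May (Jan-Apr): 121 days
Weekday index = (5 + 121) mod 7 = 0

Monday


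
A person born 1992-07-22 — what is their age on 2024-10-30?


Birth: 1992-07-22
Reference: 2024-10-30
Year difference: 2024 - 1992 = 32

32 years old


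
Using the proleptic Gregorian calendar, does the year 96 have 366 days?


Gregorian leap year rule: divisible by 4, but not by 100, unless also by 400.
96 is divisible by 4 but not 100 -> leap year

Yes


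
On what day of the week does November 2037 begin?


Target: November 1, 2037
Anchor: Jan 1, 2037. With p = 2037 - 1 = 2036: (p + p//4 - p//100 + p//400) mod 7 = (2036 + 509 - 20 + 5) mod 7 = 2530 mod 7 = 3 -> Thursday (Mon=0 ... Sun=6)
Days before November (Jan-Oct): 304 days
Weekday index = (3 + 304) mod 7 = 6

Sunday


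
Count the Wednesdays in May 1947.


May 1947 has 31 days
Anchor: Jan 1, 1947. With p = 1947 - 1 = 1946: (p + p//4 - p//100 + p//400) mod 7 = (1946 + 486 - 19 + 4) mod 7 = 2417 mod 7 = 2 -> Wednesday (Mon=0 ... Sun=6)
Days before May (Jan-Apr): 120; May 1 index = (2 + 120) mod 7 = 3 -> Thursday
First Wednesday is May 7
Wednesdays: 7, 14, 21, 28

4 Wednesdays


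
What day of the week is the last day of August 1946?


August 1946 has 31 days
Anchor: Jan 1, 1946. With p = 1946 - 1 = 1945: (p + p//4 - p//100 + p//400) mod 7 = (1945 + 486 - 19 + 4) mod 7 = 2416 mod 7 = 1 -> Tuesday (Mon=0 ... Sun=6)
Days before August (Jan-Jul): 212; August 1 index = (1 + 212) mod 7 = 3 -> Thursday
Last day offset: 31 - 1 = 30 days
Weekday index = (3 + 30) mod 7 = 5

Saturday, August 31


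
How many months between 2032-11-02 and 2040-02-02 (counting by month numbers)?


From November 2032 to February 2040
8 years * 12 = 96 months, minus 9 months = 87

87 months


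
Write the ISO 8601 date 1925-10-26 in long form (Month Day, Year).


ISO 1925-10-26 parses as year=1925, month=10, day=26
Month 10 -> October

October 26, 1925


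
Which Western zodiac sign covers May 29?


Date: May 29
Conventional tropical zodiac dates: Gemini from May 21 onward; Cancer starts June 21
May 29 falls within the Gemini range

Gemini


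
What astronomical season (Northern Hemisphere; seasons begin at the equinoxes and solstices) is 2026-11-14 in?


Date: November 14
Astronomical Autumn (approx.; exact equinox/solstice day varies by year): September 22 to December 20
November 14 falls within the Autumn window

Autumn


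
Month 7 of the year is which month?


Month 7 of 12

July


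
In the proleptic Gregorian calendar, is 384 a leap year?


Gregorian leap year rule: divisible by 4, but not by 100, unless also by 400.
384 is divisible by 4 but not 100 -> leap year

Yes


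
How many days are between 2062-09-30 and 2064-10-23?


From 2062-09-30 to 2064-10-23
2062-09-30: days before September = 31 + 28 + 31 + 30 + 31 + 30 + 31 + 31 = 243 (2062 is not a leap year); day of year = 243 + 30 = 273
2064-10-23: days before October = 31 + 29 + 31 + 30 + 31 + 30 + 31 + 31 + 30 = 274 (2064 is a leap year); day of year = 274 + 23 = 297
Rest of 2062: 365 - 273 = 92
Full years 2063 (365): 365
Total = 92 + 365 + 297 = 754

754 days


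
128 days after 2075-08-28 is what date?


Start: 2075-08-28, add 128 days
August 2075 has 31 days: 31 - 28 = 3 days to August 31 -> 125 left
September 2075 has 30 days -> 95 left
October 2075 has 31 days -> 64 left
November 2075 has 30 days -> 34 left
December 2075 has 31 days -> 3 left
January 2076: 3 <= 31 -> lands on January 3

Result: 2076-01-03


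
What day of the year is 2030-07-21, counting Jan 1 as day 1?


Date: July 21, 2030
Days in months 1 through 6: 181
Plus 21 days in July

Day of year: 202


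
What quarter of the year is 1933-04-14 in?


Month: April (month 4)
Q1: Jan-Mar, Q2: Apr-Jun, Q3: Jul-Sep, Q4: Oct-Dec

Q2


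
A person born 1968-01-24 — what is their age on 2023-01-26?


Birth: 1968-01-24
Reference: 2023-01-26
Year difference: 2023 - 1968 = 55

55 years old


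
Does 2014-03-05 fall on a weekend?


Anchor: Jan 1, 2014. With p = 2014 - 1 = 2013: (p + p//4 - p//100 + p//400) mod 7 = (2013 + 503 - 20 + 5) mod 7 = 2501 mod 7 = 2 -> Wednesday (Mon=0 ... Sun=6)
Day of year: 64; offset = 63
Weekday index = (2 + 63) mod 7 = 2 -> Wednesday
Weekend days: Saturday, Sunday

No


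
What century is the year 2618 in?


Century = (year - 1) // 100 + 1
= (2618 - 1) // 100 + 1
= 2617 // 100 + 1
= 26 + 1

27th century


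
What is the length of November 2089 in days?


November 2089

30 days


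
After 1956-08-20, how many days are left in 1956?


Day of year: 233 of 366
Remaining = 366 - 233

133 days


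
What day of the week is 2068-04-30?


Date: April 30, 2068
Anchor: Jan 1, 2068. With p = 2068 - 1 = 2067: (p + p//4 - p//100 + p//400) mod 7 = (2067 + 516 - 20 + 5) mod 7 = 2568 mod 7 = 6 -> Sunday (Mon=0 ... Sun=6)
Days before April (Jan-Mar): 91; offset = 91 + 30 - 1 = 120
Weekday index = (6 + 120) mod 7 = 0

Day of the week: Monday


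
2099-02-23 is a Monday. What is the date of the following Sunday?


Current: Monday
Target: Sunday
Days ahead: 6

Next Sunday: 2099-03-01


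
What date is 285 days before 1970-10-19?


Start: 1970-10-19, subtract 285 days
Back 19 days from October 19 reaches September 30, 1970 -> 266 left
September 1970 has 30 days -> back to August 31, 1970 -> 236 left
August 1970 has 31 days -> back to July 31, 1970 -> 205 left
July 1970 has 31 days -> back to June 30, 1970 -> 174 left
June 1970 has 30 days -> back to May 31, 1970 -> 144 left
May 1970 has 31 days -> back to April 30, 1970 -> 113 left
April 1970 has 30 days -> back to March 31, 1970 -> 83 left
March 1970 has 31 days -> back to February 28, 1970 -> 52 left
February 1970 has 28 days -> back to January 31, 1970 -> 24 left
January 1970: 31 - 24 = 7 -> lands on January 7

Result: 1970-01-07


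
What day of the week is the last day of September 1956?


September 1956 has 30 days
Anchor: Jan 1, 1956. With p = 1956 - 1 = 1955: (p + p//4 - p//100 + p//400) mod 7 = (1955 + 488 - 19 + 4) mod 7 = 2428 mod 7 = 6 -> Sunday (Mon=0 ... Sun=6)
Days before September (Jan-Aug): 244; September 1 index = (6 + 244) mod 7 = 5 -> Saturday
Last day offset: 30 - 1 = 29 days
Weekday index = (5 + 29) mod 7 = 6

Sunday, September 30


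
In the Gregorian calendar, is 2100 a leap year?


Gregorian leap year rule: divisible by 4, but not by 100, unless also by 400.
2100 is divisible by 100 but not 400 -> not a leap year

No


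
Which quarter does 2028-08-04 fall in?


Month: August (month 8)
Q1: Jan-Mar, Q2: Apr-Jun, Q3: Jul-Sep, Q4: Oct-Dec

Q3


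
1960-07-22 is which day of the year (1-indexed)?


Date: July 22, 1960
Days in months 1 through 6: 182
Plus 22 days in July

Day of year: 204


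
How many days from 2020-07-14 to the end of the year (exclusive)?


Day of year: 196 of 366
Remaining = 366 - 196

170 days


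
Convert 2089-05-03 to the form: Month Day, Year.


ISO 2089-05-03 parses as year=2089, month=05, day=03
Month 5 -> May

May 3, 2089


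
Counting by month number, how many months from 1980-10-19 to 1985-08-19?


From October 1980 to August 1985
5 years * 12 = 60 months, minus 2 months = 58

58 months


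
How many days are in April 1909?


April 1909

30 days


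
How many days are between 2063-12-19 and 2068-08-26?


From 2063-12-19 to 2068-08-26
2063-12-19: days before December = 31 + 28 + 31 + 30 + 31 + 30 + 31 + 31 + 30 + 31 + 30 = 334 (2063 is not a leap year); day of year = 334 + 19 = 353
2068-08-26: days before August = 31 + 29 + 31 + 30 + 31 + 30 + 31 = 213 (2068 is a leap year); day of year = 213 + 26 = 239
Rest of 2063: 365 - 353 = 12
Full years 2064 (366), 2065 (365), 2066 (365), 2067 (365): 1461
Total = 12 + 1461 + 239 = 1712

1712 days


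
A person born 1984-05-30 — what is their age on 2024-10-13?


Birth: 1984-05-30
Reference: 2024-10-13
Year difference: 2024 - 1984 = 40

40 years old


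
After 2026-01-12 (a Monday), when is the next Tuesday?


Current: Monday
Target: Tuesday
Days ahead: 1

Next Tuesday: 2026-01-13


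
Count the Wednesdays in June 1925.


June 1925 has 30 days
Anchor: Jan 1, 1925. With p = 1925 - 1 = 1924: (p + p//4 - p//100 + p//400) mod 7 = (1924 + 481 - 19 + 4) mod 7 = 2390 mod 7 = 3 -> Thursday (Mon=0 ... Sun=6)
Days before June (Jan-May): 151; June 1 index = (3 + 151) mod 7 = 0 -> Monday
First Wednesday is June 3
Wednesdays: 3, 10, 17, 24

4 Wednesdays


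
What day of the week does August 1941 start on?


Target: August 1, 1941
Anchor: Jan 1, 1941. With p = 1941 - 1 = 1940: (p + p//4 - p//100 + p//400) mod 7 = (1940 + 485 - 19 + 4) mod 7 = 2410 mod 7 = 2 -> Wednesday (Mon=0 ... Sun=6)
Days before August (Jan-Jul): 212 days
Weekday index = (2 + 212) mod 7 = 4

Friday


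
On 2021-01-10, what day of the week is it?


Date: January 10, 2021
Anchor: Jan 1, 2021. With p = 2021 - 1 = 2020: (p + p//4 - p//100 + p//400) mod 7 = (2020 + 505 - 20 + 5) mod 7 = 2510 mod 7 = 4 -> Friday (Mon=0 ... Sun=6)
Days into year = 10 - 1 = 9
Weekday index = (4 + 9) mod 7 = 6

Day of the week: Sunday


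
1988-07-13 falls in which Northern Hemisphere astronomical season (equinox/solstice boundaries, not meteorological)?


Date: July 13
Astronomical Summer (approx.; exact equinox/solstice day varies by year): June 21 to September 21
July 13 falls within the Summer window

Summer


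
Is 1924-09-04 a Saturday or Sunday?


Anchor: Jan 1, 1924. With p = 1924 - 1 = 1923: (p + p//4 - p//100 + p//400) mod 7 = (1923 + 480 - 19 + 4) mod 7 = 2388 mod 7 = 1 -> Tuesday (Mon=0 ... Sun=6)
Day of year: 248; offset = 247
Weekday index = (1 + 247) mod 7 = 3 -> Thursday
Weekend days: Saturday, Sunday

No


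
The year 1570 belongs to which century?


Century = (year - 1) // 100 + 1
= (1570 - 1) // 100 + 1
= 1569 // 100 + 1
= 15 + 1

16th century


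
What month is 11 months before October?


October is month 10
10 - 11 = -1; wrap: -1 + 12 = 11

November


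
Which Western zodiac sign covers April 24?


Date: April 24
Conventional tropical zodiac dates: Taurus from April 20 onward; Gemini starts May 21
April 24 falls within the Taurus range

Taurus


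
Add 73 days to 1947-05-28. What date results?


Start: 1947-05-28, add 73 days
May 1947 has 31 days: 31 - 28 = 3 days to May 31 -> 70 left
June 1947 has 30 days -> 40 left
July 1947 has 31 days -> 9 left
August 1947: 9 <= 31 -> lands on August 9

Result: 1947-08-09


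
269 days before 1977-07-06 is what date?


Start: 1977-07-06, subtract 269 days
Back 6 days from July 6 reaches June 30, 1977 -> 263 left
June 1977 has 30 days -> back to May 31, 1977 -> 233 left
May 1977 has 31 days -> back to April 30, 1977 -> 202 left
April 1977 has 30 days -> back to March 31, 1977 -> 172 left
March 1977 has 31 days -> back to February 28, 1977 -> 141 left
February 1977 has 28 days -> back to January 31, 1977 -> 113 left
January 1977 has 31 days -> back to December 31, 1976 -> 82 left
December 1976 has 31 days -> back to November 30, 1976 -> 51 left
November 1976 has 30 days -> back to October 31, 1976 -> 21 left
October 1976: 31 - 21 = 10 -> lands on October 10

Result: 1976-10-10


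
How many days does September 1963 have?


September 1963

30 days


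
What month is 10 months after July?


July is month 7
7 + 10 = 17; wrap: 17 - 12 = 5

May


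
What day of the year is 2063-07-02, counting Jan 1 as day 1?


Date: July 2, 2063
Days in months 1 through 6: 181
Plus 2 days in July

Day of year: 183


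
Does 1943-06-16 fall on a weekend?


Anchor: Jan 1, 1943. With p = 1943 - 1 = 1942: (p + p//4 - p//100 + p//400) mod 7 = (1942 + 485 - 19 + 4) mod 7 = 2412 mod 7 = 4 -> Friday (Mon=0 ... Sun=6)
Day of year: 167; offset = 166
Weekday index = (4 + 166) mod 7 = 2 -> Wednesday
Weekend days: Saturday, Sunday

No


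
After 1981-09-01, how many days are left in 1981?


Day of year: 244 of 365
Remaining = 365 - 244

121 days


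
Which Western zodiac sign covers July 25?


Date: July 25
Conventional tropical zodiac dates: Leo from July 23 onward; Virgo starts August 23
July 25 falls within the Leo range

Leo


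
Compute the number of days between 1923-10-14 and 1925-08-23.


From 1923-10-14 to 1925-08-23
1923-10-14: days before October = 31 + 28 + 31 + 30 + 31 + 30 + 31 + 31 + 30 = 273 (1923 is not a leap year); day of year = 273 + 14 = 287
1925-08-23: days before August = 31 + 28 + 31 + 30 + 31 + 30 + 31 = 212 (1925 is not a leap year); day of year = 212 + 23 = 235
Rest of 1923: 365 - 287 = 78
Full years 1924 (366): 366
Total = 78 + 366 + 235 = 679

679 days


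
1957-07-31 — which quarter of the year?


Month: July (month 7)
Q1: Jan-Mar, Q2: Apr-Jun, Q3: Jul-Sep, Q4: Oct-Dec

Q3


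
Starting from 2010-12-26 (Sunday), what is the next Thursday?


Current: Sunday
Target: Thursday
Days ahead: 4

Next Thursday: 2010-12-30


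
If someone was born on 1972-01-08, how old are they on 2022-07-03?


Birth: 1972-01-08
Reference: 2022-07-03
Year difference: 2022 - 1972 = 50

50 years old


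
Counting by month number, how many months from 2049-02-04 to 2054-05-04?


From February 2049 to May 2054
5 years * 12 = 60 months, plus 3 months = 63

63 months


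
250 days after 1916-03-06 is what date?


Start: 1916-03-06, add 250 days
March 1916 has 31 days: 31 - 6 = 25 days to March 31 -> 225 left
April 1916 has 30 days -> 195 left
May 1916 has 31 days -> 164 left
June 1916 has 30 days -> 134 left
July 1916 has 31 days -> 103 left
August 1916 has 31 days -> 72 left
September 1916 has 30 days -> 42 left
October 1916 has 31 days -> 11 left
November 1916: 11 <= 30 -> lands on November 11

Result: 1916-11-11


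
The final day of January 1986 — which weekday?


January 1986 has 31 days
Anchor: Jan 1, 1986. With p = 1986 - 1 = 1985: (p + p//4 - p//100 + p//400) mod 7 = (1985 + 496 - 19 + 4) mod 7 = 2466 mod 7 = 2 -> Wednesday (Mon=0 ... Sun=6)
January 1 is the anchor itself -> Wednesday
Last day offset: 31 - 1 = 30 days
Weekday index = (2 + 30) mod 7 = 4

Friday, January 31


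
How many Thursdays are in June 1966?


June 1966 has 30 days
Anchor: Jan 1, 1966. With p = 1966 - 1 = 1965: (p + p//4 - p//100 + p//400) mod 7 = (1965 + 491 - 19 + 4) mod 7 = 2441 mod 7 = 5 -> Saturday (Mon=0 ... Sun=6)
Days before June (Jan-May): 151; June 1 index = (5 + 151) mod 7 = 2 -> Wednesday
First Thursday is June 2
Thursdays: 2, 9, 16, 23, 30

5 Thursdays


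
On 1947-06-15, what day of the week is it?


Date: June 15, 1947
Anchor: Jan 1, 1947. With p = 1947 - 1 = 1946: (p + p//4 - p//100 + p//400) mod 7 = (1946 + 486 - 19 + 4) mod 7 = 2417 mod 7 = 2 -> Wednesday (Mon=0 ... Sun=6)
Days before June (Jan-May): 151; offset = 151 + 15 - 1 = 165
Weekday index = (2 + 165) mod 7 = 6

Day of the week: Sunday


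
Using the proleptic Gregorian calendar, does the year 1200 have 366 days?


Gregorian leap year rule: divisible by 4, but not by 100, unless also by 400.
1200 is divisible by 400 -> leap year

Yes


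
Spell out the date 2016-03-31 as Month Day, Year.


ISO 2016-03-31 parses as year=2016, month=03, day=31
Month 3 -> March

March 31, 2016


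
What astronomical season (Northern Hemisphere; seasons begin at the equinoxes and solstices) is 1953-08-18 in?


Date: August 18
Astronomical Summer (approx.; exact equinox/solstice day varies by year): June 21 to September 21
August 18 falls within the Summer window

Summer


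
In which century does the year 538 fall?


Century = (year - 1) // 100 + 1
= (538 - 1) // 100 + 1
= 537 // 100 + 1
= 5 + 1

6th century


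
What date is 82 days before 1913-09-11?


Start: 1913-09-11, subtract 82 days
Back 11 days from September 11 reaches August 31, 1913 -> 71 left
August 1913 has 31 days -> back to July 31, 1913 -> 40 left
July 1913 has 31 days -> back to June 30, 1913 -> 9 left
June 1913: 30 - 9 = 21 -> lands on June 21

Result: 1913-06-21


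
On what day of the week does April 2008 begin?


Target: April 1, 2008
Anchor: Jan 1, 2008. With p = 2008 - 1 = 2007: (p + p//4 - p//100 + p//400) mod 7 = (2007 + 501 - 20 + 5) mod 7 = 2493 mod 7 = 1 -> Tuesday (Mon=0 ... Sun=6)
Days before April (Jan-Mar): 91 days
Weekday index = (1 + 91) mod 7 = 1

Tuesday


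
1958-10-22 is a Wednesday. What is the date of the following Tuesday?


Current: Wednesday
Target: Tuesday
Days ahead: 6

Next Tuesday: 1958-10-28


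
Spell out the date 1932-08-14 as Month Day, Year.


ISO 1932-08-14 parses as year=1932, month=08, day=14
Month 8 -> August

August 14, 1932


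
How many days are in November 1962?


November 1962

30 days


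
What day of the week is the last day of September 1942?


September 1942 has 30 days
Anchor: Jan 1, 1942. With p = 1942 - 1 = 1941: (p + p//4 - p//100 + p//400) mod 7 = (1941 + 485 - 19 + 4) mod 7 = 2411 mod 7 = 3 -> Thursday (Mon=0 ... Sun=6)
Days before September (Jan-Aug): 243; September 1 index = (3 + 243) mod 7 = 1 -> Tuesday
Last day offset: 30 - 1 = 29 days
Weekday index = (1 + 29) mod 7 = 2

Wednesday, September 30


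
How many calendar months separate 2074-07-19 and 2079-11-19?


From July 2074 to November 2079
5 years * 12 = 60 months, plus 4 months = 64

64 months


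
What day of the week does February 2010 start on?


Target: February 1, 2010
Anchor: Jan 1, 2010. With p = 2010 - 1 = 2009: (p + p//4 - p//100 + p//400) mod 7 = (2009 + 502 - 20 + 5) mod 7 = 2496 mod 7 = 4 -> Friday (Mon=0 ... Sun=6)
Days before February (Jan): 31 days
Weekday index = (4 + 31) mod 7 = 0

Monday


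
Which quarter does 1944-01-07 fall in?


Month: January (month 1)
Q1: Jan-Mar, Q2: Apr-Jun, Q3: Jul-Sep, Q4: Oct-Dec

Q1


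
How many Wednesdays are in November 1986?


November 1986 has 30 days
Anchor: Jan 1, 1986. With p = 1986 - 1 = 1985: (p + p//4 - p//100 + p//400) mod 7 = (1985 + 496 - 19 + 4) mod 7 = 2466 mod 7 = 2 -> Wednesday (Mon=0 ... Sun=6)
Days before November (Jan-Oct): 304; November 1 index = (2 + 304) mod 7 = 5 -> Saturday
First Wednesday is November 5
Wednesdays: 5, 12, 19, 26

4 Wednesdays


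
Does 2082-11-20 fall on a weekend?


Anchor: Jan 1, 2082. With p = 2082 - 1 = 2081: (p + p//4 - p//100 + p//400) mod 7 = (2081 + 520 - 20 + 5) mod 7 = 2586 mod 7 = 3 -> Thursday (Mon=0 ... Sun=6)
Day of year: 324; offset = 323
Weekday index = (3 + 323) mod 7 = 4 -> Friday
Weekend days: Saturday, Sunday

No


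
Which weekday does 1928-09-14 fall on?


Date: September 14, 1928
Anchor: Jan 1, 1928. With p = 1928 - 1 = 1927: (p + p//4 - p//100 + p//400) mod 7 = (1927 + 481 - 19 + 4) mod 7 = 2393 mod 7 = 6 -> Sunday (Mon=0 ... Sun=6)
Days before September (Jan-Aug): 244; offset = 244 + 14 - 1 = 257
Weekday index = (6 + 257) mod 7 = 4

Day of the week: Friday


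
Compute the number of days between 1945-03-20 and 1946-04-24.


From 1945-03-20 to 1946-04-24
1945-03-20: days before March = 31 + 28 = 59 (1945 is not a leap year); day of year = 59 + 20 = 79
1946-04-24: days before April = 31 + 28 + 31 = 90 (1946 is not a leap year); day of year = 90 + 24 = 114
Rest of 1945: 365 - 79 = 286
Total = 286 + 114 = 400

400 days


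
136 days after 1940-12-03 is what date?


Start: 1940-12-03, add 136 days
December 1940 has 31 days: 31 - 3 = 28 days to December 31 -> 108 left
January 1941 has 31 days -> 77 left
February 1941 has 28 days -> 49 left
March 1941 has 31 days -> 18 left
April 1941: 18 <= 30 -> lands on April 18

Result: 1941-04-18


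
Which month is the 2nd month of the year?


Month 2 of 12

February


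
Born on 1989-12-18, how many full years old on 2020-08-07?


Birth: 1989-12-18
Reference: 2020-08-07
Year difference: 2020 - 1989 = 31
Birthday not yet reached in 2020, subtract 1

30 years old


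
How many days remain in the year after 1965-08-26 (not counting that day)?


Day of year: 238 of 365
Remaining = 365 - 238

127 days


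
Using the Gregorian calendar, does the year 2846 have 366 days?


Gregorian leap year rule: divisible by 4, but not by 100, unless also by 400.
2846 is not divisible by 4 -> not a leap year

No


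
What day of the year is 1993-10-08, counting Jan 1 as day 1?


Date: October 8, 1993
Days in months 1 through 9: 273
Plus 8 days in October

Day of year: 281


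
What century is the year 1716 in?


Century = (year - 1) // 100 + 1
= (1716 - 1) // 100 + 1
= 1715 // 100 + 1
= 17 + 1

18th century


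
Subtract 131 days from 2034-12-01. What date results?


Start: 2034-12-01, subtract 131 days
Back 1 day from December 1 reaches November 30, 2034 -> 130 left
November 2034 has 30 days -> back to October 31, 2034 -> 100 left
October 2034 has 31 days -> back to September 30, 2034 -> 69 left
September 2034 has 30 days -> back to August 31, 2034 -> 39 left
August 2034 has 31 days -> back to July 31, 2034 -> 8 left
July 2034: 31 - 8 = 23 -> lands on July 23

Result: 2034-07-23


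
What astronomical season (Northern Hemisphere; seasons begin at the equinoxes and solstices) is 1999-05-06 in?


Date: May 6
Astronomical Spring (approx.; exact equinox/solstice day varies by year): March 20 to June 20
May 6 falls within the Spring window

Spring


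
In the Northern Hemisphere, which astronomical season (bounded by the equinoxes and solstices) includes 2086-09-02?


Date: September 2
Astronomical Summer (approx.; exact equinox/solstice day varies by year): June 21 to September 21
September 2 falls within the Summer window

Summer


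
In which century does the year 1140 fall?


Century = (year - 1) // 100 + 1
= (1140 - 1) // 100 + 1
= 1139 // 100 + 1
= 11 + 1

12th century


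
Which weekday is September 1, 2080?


Target: September 1, 2080
Anchor: Jan 1, 2080. With p = 2080 - 1 = 2079: (p + p//4 - p//100 + p//400) mod 7 = (2079 + 519 - 20 + 5) mod 7 = 2583 mod 7 = 0 -> Monday (Mon=0 ... Sun=6)
Days before September (Jan-Aug): 244 days
Weekday index = (0 + 244) mod 7 = 6

Sunday


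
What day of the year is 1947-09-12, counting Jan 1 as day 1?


Date: September 12, 1947
Days in months 1 through 8: 243
Plus 12 days in September

Day of year: 255


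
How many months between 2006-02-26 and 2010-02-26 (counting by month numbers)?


From February 2006 to February 2010
4 years * 12 = 48 months = 48

48 months


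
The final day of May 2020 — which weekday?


May 2020 has 31 days
Anchor: Jan 1, 2020. With p = 2020 - 1 = 2019: (p + p//4 - p//100 + p//400) mod 7 = (2019 + 504 - 20 + 5) mod 7 = 2508 mod 7 = 2 -> Wednesday (Mon=0 ... Sun=6)
Days before May (Jan-Apr): 121; May 1 index = (2 + 121) mod 7 = 4 -> Friday
Last day offset: 31 - 1 = 30 days
Weekday index = (4 + 30) mod 7 = 6

Sunday, May 31


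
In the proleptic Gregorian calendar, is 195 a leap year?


Gregorian leap year rule: divisible by 4, but not by 100, unless also by 400.
195 is not divisible by 4 -> not a leap year

No


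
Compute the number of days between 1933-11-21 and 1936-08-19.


From 1933-11-21 to 1936-08-19
1933-11-21: days before November = 31 + 28 + 31 + 30 + 31 + 30 + 31 + 31 + 30 + 31 = 304 (1933 is not a leap year); day of year = 304 + 21 = 325
1936-08-19: days before August = 31 + 29 + 31 + 30 + 31 + 30 + 31 = 213 (1936 is a leap year); day of year = 213 + 19 = 232
Rest of 1933: 365 - 325 = 40
Full years 1934 (365), 1935 (365): 730
Total = 40 + 730 + 232 = 1002

1002 days


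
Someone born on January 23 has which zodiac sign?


Date: January 23
Conventional tropical zodiac dates: Aquarius from January 20 onward; Pisces starts February 19
January 23 falls within the Aquarius range

Aquarius


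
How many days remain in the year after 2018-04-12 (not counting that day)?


Day of year: 102 of 365
Remaining = 365 - 102

263 days


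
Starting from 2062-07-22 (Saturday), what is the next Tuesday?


Current: Saturday
Target: Tuesday
Days ahead: 3

Next Tuesday: 2062-07-25


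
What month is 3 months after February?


February is month 2
2 + 3 = 5

May


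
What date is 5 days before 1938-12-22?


Start: 1938-12-22, subtract 5 days
22 - 5 = 17 stays within December 1938

Result: 1938-12-17


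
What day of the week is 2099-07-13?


Date: July 13, 2099
Anchor: Jan 1, 2099. With p = 2099 - 1 = 2098: (p + p//4 - p//100 + p//400) mod 7 = (2098 + 524 - 20 + 5) mod 7 = 2607 mod 7 = 3 -> Thursday (Mon=0 ... Sun=6)
Days before July (Jan-Jun): 181; offset = 181 + 13 - 1 = 193
Weekday index = (3 + 193) mod 7 = 0

Day of the week: Monday


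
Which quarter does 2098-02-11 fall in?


Month: February (month 2)
Q1: Jan-Mar, Q2: Apr-Jun, Q3: Jul-Sep, Q4: Oct-Dec

Q1


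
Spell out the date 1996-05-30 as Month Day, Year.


ISO 1996-05-30 parses as year=1996, month=05, day=30
Month 5 -> May

May 30, 1996


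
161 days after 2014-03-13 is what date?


Start: 2014-03-13, add 161 days
March 2014 has 31 days: 31 - 13 = 18 days to March 31 -> 143 left
April 2014 has 30 days -> 113 left
May 2014 has 31 days -> 82 left
June 2014 has 30 days -> 52 left
July 2014 has 31 days -> 21 left
August 2014: 21 <= 31 -> lands on August 21

Result: 2014-08-21


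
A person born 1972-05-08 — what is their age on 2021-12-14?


Birth: 1972-05-08
Reference: 2021-12-14
Year difference: 2021 - 1972 = 49

49 years old


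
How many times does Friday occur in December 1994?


December 1994 has 31 days
Anchor: Jan 1, 1994. With p = 1994 - 1 = 1993: (p + p//4 - p//100 + p//400) mod 7 = (1993 + 498 - 19 + 4) mod 7 = 2476 mod 7 = 5 -> Saturday (Mon=0 ... Sun=6)
Days before December (Jan-Nov): 334; December 1 index = (5 + 334) mod 7 = 3 -> Thursday
First Friday is December 2
Fridays: 2, 9, 16, 23, 30

5 Fridays


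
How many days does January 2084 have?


January 2084

31 days


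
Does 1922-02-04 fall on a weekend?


Anchor: Jan 1, 1922. With p = 1922 - 1 = 1921: (p + p//4 - p//100 + p//400) mod 7 = (1921 + 480 - 19 + 4) mod 7 = 2386 mod 7 = 6 -> Sunday (Mon=0 ... Sun=6)
Day of year: 35; offset = 34
Weekday index = (6 + 34) mod 7 = 5 -> Saturday
Weekend days: Saturday, Sunday

Yes


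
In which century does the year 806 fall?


Century = (year - 1) // 100 + 1
= (806 - 1) // 100 + 1
= 805 // 100 + 1
= 8 + 1

9th century


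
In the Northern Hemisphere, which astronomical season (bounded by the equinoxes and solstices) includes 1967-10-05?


Date: October 5
Astronomical Autumn (approx.; exact equinox/solstice day varies by year): September 22 to December 20
October 5 falls within the Autumn window

Autumn


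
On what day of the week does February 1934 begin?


Target: February 1, 1934
Anchor: Jan 1, 1934. With p = 1934 - 1 = 1933: (p + p//4 - p//100 + p//400) mod 7 = (1933 + 483 - 19 + 4) mod 7 = 2401 mod 7 = 0 -> Monday (Mon=0 ... Sun=6)
Days before February (Jan): 31 days
Weekday index = (0 + 31) mod 7 = 3

Thursday


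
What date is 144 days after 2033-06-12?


Start: 2033-06-12, add 144 days
June 2033 has 30 days: 30 - 12 = 18 days to June 30 -> 126 left
July 2033 has 31 days -> 95 left
August 2033 has 31 days -> 64 left
September 2033 has 30 days -> 34 left
October 2033 has 31 days -> 3 left
November 2033: 3 <= 30 -> lands on November 3

Result: 2033-11-03


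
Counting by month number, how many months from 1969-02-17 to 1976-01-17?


From February 1969 to January 1976
7 years * 12 = 84 months, minus 1 month = 83

83 months


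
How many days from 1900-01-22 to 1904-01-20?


From 1900-01-22 to 1904-01-20
1900-01-22: day of year = 22
1904-01-20: day of year = 20
Rest of 1900: 365 - 22 = 343
Full years 1901 (365), 1902 (365), 1903 (365): 1095
Total = 343 + 1095 + 20 = 1458

1458 days


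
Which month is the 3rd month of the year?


Month 3 of 12

March


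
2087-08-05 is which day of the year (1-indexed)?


Date: August 5, 2087
Days in months 1 through 7: 212
Plus 5 days in August

Day of year: 217


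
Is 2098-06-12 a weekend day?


Anchor: Jan 1, 2098. With p = 2098 - 1 = 2097: (p + p//4 - p//100 + p//400) mod 7 = (2097 + 524 - 20 + 5) mod 7 = 2606 mod 7 = 2 -> Wednesday (Mon=0 ... Sun=6)
Day of year: 163; offset = 162
Weekday index = (2 + 162) mod 7 = 3 -> Thursday
Weekend days: Saturday, Sunday

No


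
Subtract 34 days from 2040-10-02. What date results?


Start: 2040-10-02, subtract 34 days
Back 2 days from October 2 reaches September 30, 2040 -> 32 left
September 2040 has 30 days -> back to August 31, 2040 -> 2 left
August 2040: 31 - 2 = 29 -> lands on August 29

Result: 2040-08-29


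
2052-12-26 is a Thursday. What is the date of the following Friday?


Current: Thursday
Target: Friday
Days ahead: 1

Next Friday: 2052-12-27


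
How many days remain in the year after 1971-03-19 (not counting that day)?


Day of year: 78 of 365
Remaining = 365 - 78

287 days


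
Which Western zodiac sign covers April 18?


Date: April 18
Conventional tropical zodiac dates: Aries from March 21 onward; Taurus starts April 20
April 18 falls within the Aries range

Aries


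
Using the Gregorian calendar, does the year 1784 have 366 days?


Gregorian leap year rule: divisible by 4, but not by 100, unless also by 400.
1784 is divisible by 4 but not 100 -> leap year

Yes


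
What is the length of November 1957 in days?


November 1957

30 days


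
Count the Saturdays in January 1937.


January 1937 has 31 days
Anchor: Jan 1, 1937. With p = 1937 - 1 = 1936: (p + p//4 - p//100 + p//400) mod 7 = (1936 + 484 - 19 + 4) mod 7 = 2405 mod 7 = 4 -> Friday (Mon=0 ... Sun=6)
January 1 is the anchor itself -> Friday
First Saturday is January 2
Saturdays: 2, 9, 16, 23, 30

5 Saturdays


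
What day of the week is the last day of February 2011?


February 2011 has 28 days
Anchor: Jan 1, 2011. With p = 2011 - 1 = 2010: (p + p//4 - p//100 + p//400) mod 7 = (2010 + 502 - 20 + 5) mod 7 = 2497 mod 7 = 5 -> Saturday (Mon=0 ... Sun=6)
Days before February (Jan): 31; February 1 index = (5 + 31) mod 7 = 1 -> Tuesday
Last day offset: 28 - 1 = 27 days
Weekday index = (1 + 27) mod 7 = 0

Monday, February 28


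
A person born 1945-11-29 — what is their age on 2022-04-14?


Birth: 1945-11-29
Reference: 2022-04-14
Year difference: 2022 - 1945 = 77
Birthday not yet reached in 2022, subtract 1

76 years old


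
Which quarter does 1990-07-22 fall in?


Month: July (month 7)
Q1: Jan-Mar, Q2: Apr-Jun, Q3: Jul-Sep, Q4: Oct-Dec

Q3


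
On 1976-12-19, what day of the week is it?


Date: December 19, 1976
Anchor: Jan 1, 1976. With p = 1976 - 1 = 1975: (p + p//4 - p//100 + p//400) mod 7 = (1975 + 493 - 19 + 4) mod 7 = 2453 mod 7 = 3 -> Thursday (Mon=0 ... Sun=6)
Days before December (Jan-Nov): 335; offset = 335 + 19 - 1 = 353
Weekday index = (3 + 353) mod 7 = 6

Day of the week: Sunday


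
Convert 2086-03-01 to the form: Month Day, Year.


ISO 2086-03-01 parses as year=2086, month=03, day=01
Month 3 -> March

March 1, 2086


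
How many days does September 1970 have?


September 1970

30 days


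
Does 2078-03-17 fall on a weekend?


Anchor: Jan 1, 2078. With p = 2078 - 1 = 2077: (p + p//4 - p//100 + p//400) mod 7 = (2077 + 519 - 20 + 5) mod 7 = 2581 mod 7 = 5 -> Saturday (Mon=0 ... Sun=6)
Day of year: 76; offset = 75
Weekday index = (5 + 75) mod 7 = 3 -> Thursday
Weekend days: Saturday, Sunday

No


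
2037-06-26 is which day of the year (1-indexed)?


Date: June 26, 2037
Days in months 1 through 5: 151
Plus 26 days in June

Day of year: 177


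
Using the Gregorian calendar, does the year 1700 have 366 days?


Gregorian leap year rule: divisible by 4, but not by 100, unless also by 400.
1700 is divisible by 100 but not 400 -> not a leap year

No


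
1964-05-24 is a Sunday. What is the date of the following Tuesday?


Current: Sunday
Target: Tuesday
Days ahead: 2

Next Tuesday: 1964-05-26


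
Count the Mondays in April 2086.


April 2086 has 30 days
Anchor: Jan 1, 2086. With p = 2086 - 1 = 2085: (p + p//4 - p//100 + p//400) mod 7 = (2085 + 521 - 20 + 5) mod 7 = 2591 mod 7 = 1 -> Tuesday (Mon=0 ... Sun=6)
Days before April (Jan-Mar): 90; April 1 index = (1 + 90) mod 7 = 0 -> Monday
First Monday is April 1
Mondays: 1, 8, 15, 22, 29

5 Mondays


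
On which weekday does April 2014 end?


April 2014 has 30 days
Anchor: Jan 1, 2014. With p = 2014 - 1 = 2013: (p + p//4 - p//100 + p//400) mod 7 = (2013 + 503 - 20 + 5) mod 7 = 2501 mod 7 = 2 -> Wednesday (Mon=0 ... Sun=6)
Days before April (Jan-Mar): 90; April 1 index = (2 + 90) mod 7 = 1 -> Tuesday
Last day offset: 30 - 1 = 29 days
Weekday index = (1 + 29) mod 7 = 2

Wednesday, April 30


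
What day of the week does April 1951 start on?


Target: April 1, 1951
Anchor: Jan 1, 1951. With p = 1951 - 1 = 1950: (p + p//4 - p//100 + p//400) mod 7 = (1950 + 487 - 19 + 4) mod 7 = 2422 mod 7 = 0 -> Monday (Mon=0 ... Sun=6)
Days before April (Jan-Mar): 90 days
Weekday index = (0 + 90) mod 7 = 6

Sunday


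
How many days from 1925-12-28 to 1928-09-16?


From 1925-12-28 to 1928-09-16
1925-12-28: days before December = 31 + 28 + 31 + 30 + 31 + 30 + 31 + 31 + 30 + 31 + 30 = 334 (1925 is not a leap year); day of year = 334 + 28 = 362
1928-09-16: days before September = 31 + 29 + 31 + 30 + 31 + 30 + 31 + 31 = 244 (1928 is a leap year); day of year = 244 + 16 = 260
Rest of 1925: 365 - 362 = 3
Full years 1926 (365), 1927 (365): 730
Total = 3 + 730 + 260 = 993

993 days
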